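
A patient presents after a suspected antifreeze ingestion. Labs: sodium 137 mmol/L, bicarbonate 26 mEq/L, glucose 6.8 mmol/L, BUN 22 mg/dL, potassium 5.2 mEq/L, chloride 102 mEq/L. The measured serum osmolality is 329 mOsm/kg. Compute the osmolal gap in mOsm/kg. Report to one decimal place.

Calculated osmolality = 2·Na + glucose + BUN/2.8
= 2·137 + 6.8 + 22/2.8
= 274 + 6.80 + 7.86
= 288.66 mOsm/kg ≈ 288.7 mOsm/kg
Osmolar gap = measured − calculated = 329 − 288.7 = 40.3 mOsm/kg

40.3 mOsm/kg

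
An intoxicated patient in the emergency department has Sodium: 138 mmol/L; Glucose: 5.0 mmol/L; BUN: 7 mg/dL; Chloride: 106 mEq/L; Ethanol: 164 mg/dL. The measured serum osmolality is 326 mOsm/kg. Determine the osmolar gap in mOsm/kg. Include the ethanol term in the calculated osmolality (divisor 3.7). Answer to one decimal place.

-1.8 mOsm/kg

Calculated osmolality = 2·Na + glucose + BUN/2.8 + ethanol/3.7
= 2·138 + 5 + 7/2.8 + 164/3.7
= 276 + 5 + 2.50 + 44.32
= 327.82 mOsm/kg ≈ 327.8 mOsm/kg
Osmolar gap = measured − calculated = 326 − 327.8 = -1.8 mOsm/kg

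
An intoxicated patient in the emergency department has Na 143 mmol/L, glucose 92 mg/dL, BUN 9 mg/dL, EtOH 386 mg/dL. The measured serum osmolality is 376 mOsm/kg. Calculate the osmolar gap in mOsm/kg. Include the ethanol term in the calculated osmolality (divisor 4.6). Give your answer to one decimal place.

-2.2 mOsm/kg

Calculated osmolality = 2·Na + glucose/18 + BUN/2.8 + ethanol/4.6
= 2·143 + 92/18 + 9/2.8 + 386/4.6
= 286 + 5.11 + 3.21 + 83.91
= 378.23 mOsm/kg ≈ 378.2 mOsm/kg
Osmolar gap = measured − calculated = 376 − 378.2 = -2.2 mOsm/kg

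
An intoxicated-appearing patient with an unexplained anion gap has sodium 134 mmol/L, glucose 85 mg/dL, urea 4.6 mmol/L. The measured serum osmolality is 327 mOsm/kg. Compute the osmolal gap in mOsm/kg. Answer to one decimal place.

Calculated osmolality = 2·Na + glucose/18 + urea
= 2·134 + 85/18 + 4.6
= 268 + 4.72 + 4.60
= 277.32 mOsm/kg ≈ 277.3 mOsm/kg
Osmolar gap = measured − calculated = 327 − 277.3 = 49.7 mOsm/kg

49.7 mOsm/kg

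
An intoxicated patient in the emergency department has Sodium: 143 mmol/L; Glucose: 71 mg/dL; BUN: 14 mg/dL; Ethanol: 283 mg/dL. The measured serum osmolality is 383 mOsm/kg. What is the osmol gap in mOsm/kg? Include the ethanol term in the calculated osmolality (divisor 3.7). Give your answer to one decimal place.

Calculated osmolality = 2·Na + glucose/18 + BUN/2.8 + ethanol/3.7
= 2·143 + 71/18 + 14/2.8 + 283/3.7
= 286 + 3.94 + 5 + 76.49
= 371.43 mOsm/kg ≈ 371.4 mOsm/kg
Osmolar gap = measured − calculated = 383 − 371.4 = 11.6 mOsm/kg

11.6 mOsm/kg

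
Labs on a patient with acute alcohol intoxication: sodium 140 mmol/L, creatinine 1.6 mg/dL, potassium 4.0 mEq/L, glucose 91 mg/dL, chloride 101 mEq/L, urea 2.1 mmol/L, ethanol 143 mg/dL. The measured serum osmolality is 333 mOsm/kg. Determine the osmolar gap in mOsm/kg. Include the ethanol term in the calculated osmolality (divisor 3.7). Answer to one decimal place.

Calculated osmolality = 2·Na + glucose/18 + urea + ethanol/3.7
= 2·140 + 91/18 + 2.1 + 143/3.7
= 280 + 5.06 + 2.10 + 38.65
= 325.81 mOsm/kg ≈ 325.8 mOsm/kg
Osmolar gap = measured − calculated = 333 − 325.8 = 7.2 mOsm/kg

7.2 mOsm/kg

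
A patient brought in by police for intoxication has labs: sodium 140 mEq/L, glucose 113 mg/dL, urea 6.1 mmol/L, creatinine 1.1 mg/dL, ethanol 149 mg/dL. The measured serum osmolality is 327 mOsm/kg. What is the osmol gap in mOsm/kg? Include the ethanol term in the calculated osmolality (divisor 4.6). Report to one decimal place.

2.2 mOsm/kg

Calculated osmolality = 2·Na + glucose/18 + urea + ethanol/4.6
= 2·140 + 113/18 + 6.1 + 149/4.6
= 280 + 6.28 + 6.10 + 32.39
= 324.77 mOsm/kg ≈ 324.8 mOsm/kg
Osmolar gap = measured − calculated = 327 − 324.8 = 2.2 mOsm/kg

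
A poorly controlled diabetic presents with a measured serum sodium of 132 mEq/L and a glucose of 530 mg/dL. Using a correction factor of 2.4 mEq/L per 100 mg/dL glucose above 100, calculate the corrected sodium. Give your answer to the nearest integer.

Corrected Na = measured Na + 2.4 · (glucose − 100)/100
= 132 + 2.4 · (530 − 100)/100
= 132 + 10.3
= 142.3 mEq/L

142 mEq/L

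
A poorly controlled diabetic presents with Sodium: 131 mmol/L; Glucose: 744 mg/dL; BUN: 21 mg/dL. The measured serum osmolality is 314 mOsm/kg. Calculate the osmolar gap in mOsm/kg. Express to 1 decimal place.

Calculated osmolality = 2·Na + glucose/18 + BUN/2.8
= 2·131 + 744/18 + 21/2.8
= 262 + 41.33 + 7.50
= 310.83 mOsm/kg ≈ 310.8 mOsm/kg
Osmolar gap = measured − calculated = 314 − 310.8 = 3.2 mOsm/kg

3.2 mOsm/kg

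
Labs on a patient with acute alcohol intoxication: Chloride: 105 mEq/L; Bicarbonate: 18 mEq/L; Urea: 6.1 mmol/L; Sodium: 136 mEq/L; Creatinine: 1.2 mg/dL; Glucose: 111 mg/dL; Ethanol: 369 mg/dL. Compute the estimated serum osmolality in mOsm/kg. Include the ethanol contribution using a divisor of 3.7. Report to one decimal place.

384.0 mOsm/kg

Calculated osmolality = 2·Na + glucose/18 + urea + ethanol/3.7
= 2·136 + 111/18 + 6.1 + 369/3.7
= 272 + 6.17 + 6.10 + 99.73
= 384 mOsm/kg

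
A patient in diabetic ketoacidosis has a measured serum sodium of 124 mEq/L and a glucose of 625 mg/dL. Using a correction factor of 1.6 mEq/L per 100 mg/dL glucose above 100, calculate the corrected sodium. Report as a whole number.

Corrected Na = measured Na + 1.6 · (glucose − 100)/100
= 124 + 1.6 · (625 − 100)/100
= 124 + 8.4
= 132.4 mEq/L

132 mEq/L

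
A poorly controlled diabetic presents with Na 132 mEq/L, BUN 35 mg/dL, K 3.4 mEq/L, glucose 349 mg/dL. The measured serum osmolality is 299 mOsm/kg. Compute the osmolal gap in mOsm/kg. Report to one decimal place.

Calculated osmolality = 2·Na + glucose/18 + BUN/2.8
= 2·132 + 349/18 + 35/2.8
= 264 + 19.39 + 12.50
= 295.89 mOsm/kg ≈ 295.9 mOsm/kg
Osmolar gap = measured − calculated = 299 − 295.9 = 3.1 mOsm/kg

3.1 mOsm/kg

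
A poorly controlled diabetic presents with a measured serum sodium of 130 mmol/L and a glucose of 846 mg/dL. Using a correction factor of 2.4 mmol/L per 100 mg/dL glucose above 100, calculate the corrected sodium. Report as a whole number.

148 mmol/L

Corrected Na = measured Na + 2.4 · (glucose − 100)/100
= 130 + 2.4 · (846 − 100)/100
= 130 + 17.9
= 147.9 mmol/L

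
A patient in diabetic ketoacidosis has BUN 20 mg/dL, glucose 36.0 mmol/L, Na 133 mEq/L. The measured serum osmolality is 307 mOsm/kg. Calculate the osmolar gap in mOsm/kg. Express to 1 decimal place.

Calculated osmolality = 2·Na + glucose + BUN/2.8
= 2·133 + 36 + 20/2.8
= 266 + 36 + 7.14
= 309.14 mOsm/kg ≈ 309.1 mOsm/kg
Osmolar gap = measured − calculated = 307 − 309.1 = -2.1 mOsm/kg

-2.1 mOsm/kg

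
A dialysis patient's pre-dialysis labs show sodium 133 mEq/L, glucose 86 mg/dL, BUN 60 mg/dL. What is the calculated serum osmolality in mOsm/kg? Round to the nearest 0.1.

292.2 mOsm/kg

Calculated osmolality = 2·Na + glucose/18 + BUN/2.8
= 2·133 + 86/18 + 60/2.8
= 266 + 4.78 + 21.43
= 292.21 mOsm/kg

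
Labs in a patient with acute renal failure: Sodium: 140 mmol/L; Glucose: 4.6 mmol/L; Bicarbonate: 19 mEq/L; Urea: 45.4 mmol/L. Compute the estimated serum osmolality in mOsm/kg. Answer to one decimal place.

Calculated osmolality = 2·Na + glucose + urea
= 2·140 + 4.6 + 45.4
= 280 + 4.60 + 45.40
= 330 mOsm/kg

330.0 mOsm/kg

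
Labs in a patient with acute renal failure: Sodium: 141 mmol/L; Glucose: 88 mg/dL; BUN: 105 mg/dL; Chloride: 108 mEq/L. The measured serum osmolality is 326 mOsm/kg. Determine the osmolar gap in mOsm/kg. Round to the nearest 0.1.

1.6 mOsm/kg

Calculated osmolality = 2·Na + glucose/18 + BUN/2.8
= 2·141 + 88/18 + 105/2.8
= 282 + 4.89 + 37.50
= 324.39 mOsm/kg ≈ 324.4 mOsm/kg
Osmolar gap = measured − calculated = 326 − 324.4 = 1.6 mOsm/kg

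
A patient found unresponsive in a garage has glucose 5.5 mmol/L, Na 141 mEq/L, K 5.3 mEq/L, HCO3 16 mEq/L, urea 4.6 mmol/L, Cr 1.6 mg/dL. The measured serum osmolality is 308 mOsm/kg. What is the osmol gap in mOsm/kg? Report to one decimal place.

15.9 mOsm/kg

Calculated osmolality = 2·Na + glucose + urea
= 2·141 + 5.5 + 4.6
= 282 + 5.50 + 4.60
= 292.1 mOsm/kg ≈ 292.1 mOsm/kg
Osmolar gap = measured − calculated = 308 − 292.1 = 15.9 mOsm/kg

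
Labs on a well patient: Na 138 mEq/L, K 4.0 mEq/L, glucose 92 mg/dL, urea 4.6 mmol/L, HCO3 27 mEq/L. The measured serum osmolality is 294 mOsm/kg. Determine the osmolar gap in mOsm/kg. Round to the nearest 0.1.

Calculated osmolality = 2·Na + glucose/18 + urea
= 2·138 + 92/18 + 4.6
= 276 + 5.11 + 4.60
= 285.71 mOsm/kg ≈ 285.7 mOsm/kg
Osmolar gap = measured − calculated = 294 − 285.7 = 8.3 mOsm/kg

8.3 mOsm/kg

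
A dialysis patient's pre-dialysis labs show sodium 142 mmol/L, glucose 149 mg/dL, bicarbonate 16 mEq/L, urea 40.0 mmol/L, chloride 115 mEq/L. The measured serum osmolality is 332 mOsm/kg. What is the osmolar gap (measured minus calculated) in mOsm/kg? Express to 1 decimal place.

-0.3 mOsm/kg

Calculated osmolality = 2·Na + glucose/18 + urea
= 2·142 + 149/18 + 40
= 284 + 8.28 + 40
= 332.28 mOsm/kg ≈ 332.3 mOsm/kg
Osmolar gap = measured − calculated = 332 − 332.3 = -0.3 mOsm/kg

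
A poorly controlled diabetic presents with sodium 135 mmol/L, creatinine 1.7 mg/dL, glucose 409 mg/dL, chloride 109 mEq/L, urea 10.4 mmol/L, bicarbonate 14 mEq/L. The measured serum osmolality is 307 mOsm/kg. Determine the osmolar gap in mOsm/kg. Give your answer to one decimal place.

Calculated osmolality = 2·Na + glucose/18 + urea
= 2·135 + 409/18 + 10.4
= 270 + 22.72 + 10.40
= 303.12 mOsm/kg ≈ 303.1 mOsm/kg
Osmolar gap = measured − calculated = 307 − 303.1 = 3.9 mOsm/kg

3.9 mOsm/kg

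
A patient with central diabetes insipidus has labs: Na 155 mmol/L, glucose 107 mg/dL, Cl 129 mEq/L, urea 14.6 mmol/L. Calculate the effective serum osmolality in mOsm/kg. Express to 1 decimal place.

315.9 mOsm/kg

Effective osmolality excludes urea (freely permeant across cell membranes):
2·Na + glucose/18
= 2·155 + 107/18
= 310 + 5.94
= 315.94 mOsm/kg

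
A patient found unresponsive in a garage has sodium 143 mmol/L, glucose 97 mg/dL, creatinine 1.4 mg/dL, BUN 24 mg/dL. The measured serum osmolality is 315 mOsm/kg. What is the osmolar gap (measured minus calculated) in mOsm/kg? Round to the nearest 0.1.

15.0 mOsm/kg

Calculated osmolality = 2·Na + glucose/18 + BUN/2.8
= 2·143 + 97/18 + 24/2.8
= 286 + 5.39 + 8.57
= 299.96 mOsm/kg ≈ 300.0 mOsm/kg
Osmolar gap = measured − calculated = 315 − 300.0 = 15.0 mOsm/kg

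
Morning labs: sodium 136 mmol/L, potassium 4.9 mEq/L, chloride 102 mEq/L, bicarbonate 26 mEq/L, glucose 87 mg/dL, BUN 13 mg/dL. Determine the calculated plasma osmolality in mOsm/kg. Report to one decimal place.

281.5 mOsm/kg

Calculated osmolality = 2·Na + glucose/18 + BUN/2.8
= 2·136 + 87/18 + 13/2.8
= 272 + 4.83 + 4.64
= 281.47 mOsm/kg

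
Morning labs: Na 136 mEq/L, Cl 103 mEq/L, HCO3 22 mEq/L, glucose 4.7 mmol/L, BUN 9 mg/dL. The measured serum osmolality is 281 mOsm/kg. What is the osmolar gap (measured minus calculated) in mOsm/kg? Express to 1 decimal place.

1.1 mOsm/kg

Calculated osmolality = 2·Na + glucose + BUN/2.8
= 2·136 + 4.7 + 9/2.8
= 272 + 4.70 + 3.21
= 279.91 mOsm/kg ≈ 279.9 mOsm/kg
Osmolar gap = measured − calculated = 281 − 279.9 = 1.1 mOsm/kg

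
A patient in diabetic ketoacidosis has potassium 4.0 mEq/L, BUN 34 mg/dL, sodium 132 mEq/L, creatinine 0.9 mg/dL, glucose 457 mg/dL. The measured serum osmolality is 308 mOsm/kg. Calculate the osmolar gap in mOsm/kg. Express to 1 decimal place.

Calculated osmolality = 2·Na + glucose/18 + BUN/2.8
= 2·132 + 457/18 + 34/2.8
= 264 + 25.39 + 12.14
= 301.53 mOsm/kg ≈ 301.5 mOsm/kg
Osmolar gap = measured − calculated = 308 − 301.5 = 6.5 mOsm/kg

6.5 mOsm/kg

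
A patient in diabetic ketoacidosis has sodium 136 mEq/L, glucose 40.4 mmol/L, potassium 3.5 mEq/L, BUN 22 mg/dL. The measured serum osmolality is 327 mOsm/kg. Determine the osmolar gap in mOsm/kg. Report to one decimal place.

Calculated osmolality = 2·Na + glucose + BUN/2.8
= 2·136 + 40.4 + 22/2.8
= 272 + 40.40 + 7.86
= 320.26 mOsm/kg ≈ 320.3 mOsm/kg
Osmolar gap = measured − calculated = 327 − 320.3 = 6.7 mOsm/kg

6.7 mOsm/kg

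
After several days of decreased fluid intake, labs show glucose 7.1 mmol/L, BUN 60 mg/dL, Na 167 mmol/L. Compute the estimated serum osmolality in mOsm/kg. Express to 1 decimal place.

Calculated osmolality = 2·Na + glucose + BUN/2.8
= 2·167 + 7.1 + 60/2.8
= 334 + 7.10 + 21.43
= 362.53 mOsm/kg

362.5 mOsm/kg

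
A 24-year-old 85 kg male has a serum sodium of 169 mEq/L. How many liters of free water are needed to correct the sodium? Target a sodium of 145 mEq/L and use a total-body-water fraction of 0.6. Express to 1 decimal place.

TBW = 0.6 · 85 = 51 L
Free water deficit = TBW · (Na/145 − 1)
= 51 · (169/145 − 1)
= 51 · 0.1655
= 8.44 L

8.4 L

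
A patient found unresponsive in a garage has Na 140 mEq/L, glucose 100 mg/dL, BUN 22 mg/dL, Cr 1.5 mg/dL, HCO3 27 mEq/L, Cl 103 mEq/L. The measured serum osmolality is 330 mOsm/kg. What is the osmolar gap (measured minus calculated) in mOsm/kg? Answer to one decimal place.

36.6 mOsm/kg

Calculated osmolality = 2·Na + glucose/18 + BUN/2.8
= 2·140 + 100/18 + 22/2.8
= 280 + 5.56 + 7.86
= 293.42 mOsm/kg ≈ 293.4 mOsm/kg
Osmolar gap = measured − calculated = 330 − 293.4 = 36.6 mOsm/kg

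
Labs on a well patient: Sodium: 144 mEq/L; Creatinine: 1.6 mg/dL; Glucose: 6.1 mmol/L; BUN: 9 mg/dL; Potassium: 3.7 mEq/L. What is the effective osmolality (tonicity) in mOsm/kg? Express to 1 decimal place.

294.1 mOsm/kg

Effective osmolality excludes urea (freely permeant across cell membranes):
2·Na + glucose
= 2·144 + 6.1
= 288 + 6.1
= 294.1 mOsm/kg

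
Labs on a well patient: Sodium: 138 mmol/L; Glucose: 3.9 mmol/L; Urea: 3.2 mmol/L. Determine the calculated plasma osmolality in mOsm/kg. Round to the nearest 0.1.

Calculated osmolality = 2·Na + glucose + urea
= 2·138 + 3.9 + 3.2
= 276 + 3.90 + 3.20
= 283.1 mOsm/kg

283.1 mOsm/kg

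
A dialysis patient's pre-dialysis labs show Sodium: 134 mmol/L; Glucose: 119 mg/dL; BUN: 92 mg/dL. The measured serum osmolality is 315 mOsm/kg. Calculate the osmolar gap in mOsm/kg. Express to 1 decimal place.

Calculated osmolality = 2·Na + glucose/18 + BUN/2.8
= 2·134 + 119/18 + 92/2.8
= 268 + 6.61 + 32.86
= 307.47 mOsm/kg ≈ 307.5 mOsm/kg
Osmolar gap = measured − calculated = 315 − 307.5 = 7.5 mOsm/kg

7.5 mOsm/kg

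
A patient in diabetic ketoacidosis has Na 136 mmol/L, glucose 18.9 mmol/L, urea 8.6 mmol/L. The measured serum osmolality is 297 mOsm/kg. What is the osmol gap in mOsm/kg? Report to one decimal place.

Calculated osmolality = 2·Na + glucose + urea
= 2·136 + 18.9 + 8.6
= 272 + 18.90 + 8.60
= 299.5 mOsm/kg ≈ 299.5 mOsm/kg
Osmolar gap = measured − calculated = 297 − 299.5 = -2.5 mOsm/kg

-2.5 mOsm/kg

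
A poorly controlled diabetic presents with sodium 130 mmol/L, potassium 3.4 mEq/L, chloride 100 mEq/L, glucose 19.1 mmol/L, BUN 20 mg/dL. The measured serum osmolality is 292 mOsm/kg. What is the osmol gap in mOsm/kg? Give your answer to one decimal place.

Calculated osmolality = 2·Na + glucose + BUN/2.8
= 2·130 + 19.1 + 20/2.8
= 260 + 19.10 + 7.14
= 286.24 mOsm/kg ≈ 286.2 mOsm/kg
Osmolar gap = measured − calculated = 292 − 286.2 = 5.8 mOsm/kg

5.8 mOsm/kg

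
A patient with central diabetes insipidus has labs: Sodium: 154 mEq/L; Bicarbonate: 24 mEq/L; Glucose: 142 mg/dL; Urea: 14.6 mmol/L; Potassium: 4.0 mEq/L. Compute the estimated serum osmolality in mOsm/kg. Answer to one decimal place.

Calculated osmolality = 2·Na + glucose/18 + urea
= 2·154 + 142/18 + 14.6
= 308 + 7.89 + 14.60
= 330.49 mOsm/kg

330.5 mOsm/kg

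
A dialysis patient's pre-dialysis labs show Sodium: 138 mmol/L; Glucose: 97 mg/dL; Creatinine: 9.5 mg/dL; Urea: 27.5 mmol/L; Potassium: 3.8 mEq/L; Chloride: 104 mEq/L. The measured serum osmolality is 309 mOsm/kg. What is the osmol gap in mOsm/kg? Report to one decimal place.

0.1 mOsm/kg

Calculated osmolality = 2·Na + glucose/18 + urea
= 2·138 + 97/18 + 27.5
= 276 + 5.39 + 27.50
= 308.89 mOsm/kg ≈ 308.9 mOsm/kg
Osmolar gap = measured − calculated = 309 − 308.9 = 0.1 mOsm/kg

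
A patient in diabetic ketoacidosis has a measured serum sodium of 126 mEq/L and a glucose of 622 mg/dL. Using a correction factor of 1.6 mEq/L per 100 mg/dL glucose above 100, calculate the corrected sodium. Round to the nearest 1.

134 mEq/L

Corrected Na = measured Na + 1.6 · (glucose − 100)/100
= 126 + 1.6 · (622 − 100)/100
= 126 + 8.4
= 134.4 mEq/L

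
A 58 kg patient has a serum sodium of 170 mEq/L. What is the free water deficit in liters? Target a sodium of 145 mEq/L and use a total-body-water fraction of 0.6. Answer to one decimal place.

TBW = 0.6 · 58 = 34.8 L
Free water deficit = TBW · (Na/145 − 1)
= 34.8 · (170/145 − 1)
= 34.8 · 0.1724
= 6 L

6.0 L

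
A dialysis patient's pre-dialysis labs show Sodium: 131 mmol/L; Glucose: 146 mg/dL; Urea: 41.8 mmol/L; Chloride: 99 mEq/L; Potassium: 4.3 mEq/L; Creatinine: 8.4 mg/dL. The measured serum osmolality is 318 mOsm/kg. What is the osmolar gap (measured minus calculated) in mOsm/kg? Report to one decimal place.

6.1 mOsm/kg

Calculated osmolality = 2·Na + glucose/18 + urea
= 2·131 + 146/18 + 41.8
= 262 + 8.11 + 41.80
= 311.91 mOsm/kg ≈ 311.9 mOsm/kg
Osmolar gap = measured − calculated = 318 − 311.9 = 6.1 mOsm/kg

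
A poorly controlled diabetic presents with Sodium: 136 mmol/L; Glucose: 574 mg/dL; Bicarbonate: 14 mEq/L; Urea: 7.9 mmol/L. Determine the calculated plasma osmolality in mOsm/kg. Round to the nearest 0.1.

311.8 mOsm/kg

Calculated osmolality = 2·Na + glucose/18 + urea
= 2·136 + 574/18 + 7.9
= 272 + 31.89 + 7.90
= 311.79 mOsm/kg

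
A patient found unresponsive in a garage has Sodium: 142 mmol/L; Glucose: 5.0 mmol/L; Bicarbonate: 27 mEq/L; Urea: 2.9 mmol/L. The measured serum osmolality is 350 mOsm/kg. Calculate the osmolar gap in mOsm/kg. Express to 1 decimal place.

58.1 mOsm/kg

Calculated osmolality = 2·Na + glucose + urea
= 2·142 + 5 + 2.9
= 284 + 5 + 2.90
= 291.9 mOsm/kg ≈ 291.9 mOsm/kg
Osmolar gap = measured − calculated = 350 − 291.9 = 58.1 mOsm/kg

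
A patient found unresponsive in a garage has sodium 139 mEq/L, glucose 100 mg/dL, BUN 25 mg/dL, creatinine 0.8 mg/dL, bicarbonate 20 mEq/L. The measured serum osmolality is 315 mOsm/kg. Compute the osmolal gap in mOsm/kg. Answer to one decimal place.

22.5 mOsm/kg

Calculated osmolality = 2·Na + glucose/18 + BUN/2.8
= 2·139 + 100/18 + 25/2.8
= 278 + 5.56 + 8.93
= 292.49 mOsm/kg ≈ 292.5 mOsm/kg
Osmolar gap = measured − calculated = 315 − 292.5 = 22.5 mOsm/kg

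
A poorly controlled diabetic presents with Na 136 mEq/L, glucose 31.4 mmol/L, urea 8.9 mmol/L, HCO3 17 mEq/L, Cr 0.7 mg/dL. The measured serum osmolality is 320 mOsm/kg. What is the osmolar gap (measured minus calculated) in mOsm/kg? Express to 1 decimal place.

7.7 mOsm/kg

Calculated osmolality = 2·Na + glucose + urea
= 2·136 + 31.4 + 8.9
= 272 + 31.40 + 8.90
= 312.3 mOsm/kg ≈ 312.3 mOsm/kg
Osmolar gap = measured − calculated = 320 − 312.3 = 7.7 mOsm/kg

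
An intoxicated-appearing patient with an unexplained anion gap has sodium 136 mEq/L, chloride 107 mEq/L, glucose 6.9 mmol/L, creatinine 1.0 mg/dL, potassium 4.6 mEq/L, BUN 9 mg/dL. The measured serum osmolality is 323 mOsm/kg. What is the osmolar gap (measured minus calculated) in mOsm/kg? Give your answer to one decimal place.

Calculated osmolality = 2·Na + glucose + BUN/2.8
= 2·136 + 6.9 + 9/2.8
= 272 + 6.90 + 3.21
= 282.11 mOsm/kg ≈ 282.1 mOsm/kg
Osmolar gap = measured − calculated = 323 − 282.1 = 40.9 mOsm/kg

40.9 mOsm/kg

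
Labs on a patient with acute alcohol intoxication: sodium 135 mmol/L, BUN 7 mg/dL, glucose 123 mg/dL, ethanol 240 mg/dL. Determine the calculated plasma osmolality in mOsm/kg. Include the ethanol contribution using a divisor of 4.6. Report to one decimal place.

Calculated osmolality = 2·Na + glucose/18 + BUN/2.8 + ethanol/4.6
= 2·135 + 123/18 + 7/2.8 + 240/4.6
= 270 + 6.83 + 2.50 + 52.17
= 331.5 mOsm/kg

331.5 mOsm/kg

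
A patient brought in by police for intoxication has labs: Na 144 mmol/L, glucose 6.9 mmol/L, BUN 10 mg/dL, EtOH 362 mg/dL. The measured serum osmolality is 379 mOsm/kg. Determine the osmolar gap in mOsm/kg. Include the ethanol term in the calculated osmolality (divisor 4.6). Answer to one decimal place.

Calculated osmolality = 2·Na + glucose + BUN/2.8 + ethanol/4.6
= 2·144 + 6.9 + 10/2.8 + 362/4.6
= 288 + 6.90 + 3.57 + 78.70
= 377.17 mOsm/kg ≈ 377.2 mOsm/kg
Osmolar gap = measured − calculated = 379 − 377.2 = 1.8 mOsm/kg

1.8 mOsm/kg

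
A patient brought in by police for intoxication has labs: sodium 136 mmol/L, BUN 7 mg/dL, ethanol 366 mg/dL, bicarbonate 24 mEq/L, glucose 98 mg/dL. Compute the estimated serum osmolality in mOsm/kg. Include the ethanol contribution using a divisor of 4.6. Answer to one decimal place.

Calculated osmolality = 2·Na + glucose/18 + BUN/2.8 + ethanol/4.6
= 2·136 + 98/18 + 7/2.8 + 366/4.6
= 272 + 5.44 + 2.50 + 79.57
= 359.51 mOsm/kg

359.5 mOsm/kg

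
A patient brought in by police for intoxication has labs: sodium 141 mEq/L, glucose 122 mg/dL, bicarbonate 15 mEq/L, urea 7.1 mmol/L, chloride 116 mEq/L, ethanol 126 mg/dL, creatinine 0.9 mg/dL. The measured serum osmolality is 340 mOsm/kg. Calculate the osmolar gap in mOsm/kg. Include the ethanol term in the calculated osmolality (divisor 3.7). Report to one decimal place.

Calculated osmolality = 2·Na + glucose/18 + urea + ethanol/3.7
= 2·141 + 122/18 + 7.1 + 126/3.7
= 282 + 6.78 + 7.10 + 34.05
= 329.93 mOsm/kg ≈ 329.9 mOsm/kg
Osmolar gap = measured − calculated = 340 − 329.9 = 10.1 mOsm/kg

10.1 mOsm/kg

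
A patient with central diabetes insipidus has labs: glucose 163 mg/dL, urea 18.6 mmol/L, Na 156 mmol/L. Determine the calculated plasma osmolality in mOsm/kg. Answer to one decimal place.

339.7 mOsm/kg

Calculated osmolality = 2·Na + glucose/18 + urea
= 2·156 + 163/18 + 18.6
= 312 + 9.06 + 18.60
= 339.66 mOsm/kg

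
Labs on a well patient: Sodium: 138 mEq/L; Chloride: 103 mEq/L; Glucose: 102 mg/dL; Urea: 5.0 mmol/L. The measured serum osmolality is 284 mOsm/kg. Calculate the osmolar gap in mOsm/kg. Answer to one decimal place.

Calculated osmolality = 2·Na + glucose/18 + urea
= 2·138 + 102/18 + 5
= 276 + 5.67 + 5
= 286.67 mOsm/kg ≈ 286.7 mOsm/kg
Osmolar gap = measured − calculated = 284 − 286.7 = -2.7 mOsm/kg

-2.7 mOsm/kg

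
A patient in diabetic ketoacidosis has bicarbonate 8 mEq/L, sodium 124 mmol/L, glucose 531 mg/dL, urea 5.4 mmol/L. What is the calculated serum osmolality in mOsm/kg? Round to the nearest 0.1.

Calculated osmolality = 2·Na + glucose/18 + urea
= 2·124 + 531/18 + 5.4
= 248 + 29.50 + 5.40
= 282.9 mOsm/kg

282.9 mOsm/kg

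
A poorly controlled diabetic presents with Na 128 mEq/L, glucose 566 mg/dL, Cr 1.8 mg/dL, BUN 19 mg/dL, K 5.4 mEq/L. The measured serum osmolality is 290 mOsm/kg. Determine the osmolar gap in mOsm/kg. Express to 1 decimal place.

-4.2 mOsm/kg

Calculated osmolality = 2·Na + glucose/18 + BUN/2.8
= 2·128 + 566/18 + 19/2.8
= 256 + 31.44 + 6.79
= 294.23 mOsm/kg ≈ 294.2 mOsm/kg
Osmolar gap = measured − calculated = 290 − 294.2 = -4.2 mOsm/kg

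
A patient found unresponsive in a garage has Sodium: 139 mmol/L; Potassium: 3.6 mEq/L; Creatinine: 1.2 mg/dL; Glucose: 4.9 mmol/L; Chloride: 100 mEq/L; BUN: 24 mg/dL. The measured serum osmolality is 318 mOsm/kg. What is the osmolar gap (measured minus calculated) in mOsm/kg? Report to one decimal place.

26.5 mOsm/kg

Calculated osmolality = 2·Na + glucose + BUN/2.8
= 2·139 + 4.9 + 24/2.8
= 278 + 4.90 + 8.57
= 291.47 mOsm/kg ≈ 291.5 mOsm/kg
Osmolar gap = measured − calculated = 318 − 291.5 = 26.5 mOsm/kg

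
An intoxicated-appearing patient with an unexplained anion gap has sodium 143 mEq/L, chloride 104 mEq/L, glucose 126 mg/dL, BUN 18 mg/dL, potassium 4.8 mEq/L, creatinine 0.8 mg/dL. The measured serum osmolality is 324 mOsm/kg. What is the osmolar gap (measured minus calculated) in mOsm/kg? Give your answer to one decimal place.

24.6 mOsm/kg

Calculated osmolality = 2·Na + glucose/18 + BUN/2.8
= 2·143 + 126/18 + 18/2.8
= 286 + 7 + 6.43
= 299.43 mOsm/kg ≈ 299.4 mOsm/kg
Osmolar gap = measured − calculated = 324 − 299.4 = 24.6 mOsm/kg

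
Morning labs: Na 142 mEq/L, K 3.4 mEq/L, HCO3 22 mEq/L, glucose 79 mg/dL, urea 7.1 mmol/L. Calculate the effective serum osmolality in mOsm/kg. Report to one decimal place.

288.4 mOsm/kg

Effective osmolality excludes urea (freely permeant across cell membranes):
2·Na + glucose/18
= 2·142 + 79/18
= 284 + 4.39
= 288.39 mOsm/kg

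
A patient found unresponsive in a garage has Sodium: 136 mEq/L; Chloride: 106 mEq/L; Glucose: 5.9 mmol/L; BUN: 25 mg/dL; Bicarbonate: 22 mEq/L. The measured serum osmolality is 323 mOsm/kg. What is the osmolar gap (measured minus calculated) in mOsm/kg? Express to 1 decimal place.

36.2 mOsm/kg

Calculated osmolality = 2·Na + glucose + BUN/2.8
= 2·136 + 5.9 + 25/2.8
= 272 + 5.90 + 8.93
= 286.83 mOsm/kg ≈ 286.8 mOsm/kg
Osmolar gap = measured − calculated = 323 − 286.8 = 36.2 mOsm/kg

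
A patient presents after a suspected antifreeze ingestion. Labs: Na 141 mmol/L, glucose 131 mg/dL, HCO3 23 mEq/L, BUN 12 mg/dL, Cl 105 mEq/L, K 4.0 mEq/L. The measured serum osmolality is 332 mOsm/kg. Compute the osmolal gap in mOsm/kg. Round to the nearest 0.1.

38.4 mOsm/kg

Calculated osmolality = 2·Na + glucose/18 + BUN/2.8
= 2·141 + 131/18 + 12/2.8
= 282 + 7.28 + 4.29
= 293.57 mOsm/kg ≈ 293.6 mOsm/kg
Osmolar gap = measured − calculated = 332 − 293.6 = 38.4 mOsm/kg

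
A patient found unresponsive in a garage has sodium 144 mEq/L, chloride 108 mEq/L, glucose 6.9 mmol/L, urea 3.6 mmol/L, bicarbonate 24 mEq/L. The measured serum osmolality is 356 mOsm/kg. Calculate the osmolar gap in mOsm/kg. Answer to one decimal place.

Calculated osmolality = 2·Na + glucose + urea
= 2·144 + 6.9 + 3.6
= 288 + 6.90 + 3.60
= 298.5 mOsm/kg ≈ 298.5 mOsm/kg
Osmolar gap = measured − calculated = 356 − 298.5 = 57.5 mOsm/kg

57.5 mOsm/kg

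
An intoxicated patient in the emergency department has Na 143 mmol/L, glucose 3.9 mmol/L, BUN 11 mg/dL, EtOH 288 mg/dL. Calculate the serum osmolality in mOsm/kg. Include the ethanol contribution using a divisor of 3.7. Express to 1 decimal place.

371.7 mOsm/kg

Calculated osmolality = 2·Na + glucose + BUN/2.8 + ethanol/3.7
= 2·143 + 3.9 + 11/2.8 + 288/3.7
= 286 + 3.90 + 3.93 + 77.84
= 371.67 mOsm/kg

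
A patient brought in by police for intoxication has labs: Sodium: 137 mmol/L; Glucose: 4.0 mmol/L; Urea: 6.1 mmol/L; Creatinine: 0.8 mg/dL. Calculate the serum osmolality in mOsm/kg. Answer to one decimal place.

Calculated osmolality = 2·Na + glucose + urea
= 2·137 + 4 + 6.1
= 274 + 4 + 6.10
= 284.1 mOsm/kg

284.1 mOsm/kg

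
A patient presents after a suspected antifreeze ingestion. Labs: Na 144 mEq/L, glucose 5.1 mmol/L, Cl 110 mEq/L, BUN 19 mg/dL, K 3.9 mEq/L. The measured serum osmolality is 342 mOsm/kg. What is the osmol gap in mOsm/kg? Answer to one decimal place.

42.1 mOsm/kg

Calculated osmolality = 2·Na + glucose + BUN/2.8
= 2·144 + 5.1 + 19/2.8
= 288 + 5.10 + 6.79
= 299.89 mOsm/kg ≈ 299.9 mOsm/kg
Osmolar gap = measured − calculated = 342 − 299.9 = 42.1 mOsm/kg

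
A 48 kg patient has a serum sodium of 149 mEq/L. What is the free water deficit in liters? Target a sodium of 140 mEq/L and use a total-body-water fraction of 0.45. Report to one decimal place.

1.4 L

TBW = 0.45 · 48 = 21.6 L
Free water deficit = TBW · (Na/140 − 1)
= 21.6 · (149/140 − 1)
= 21.6 · 0.0643
= 1.39 L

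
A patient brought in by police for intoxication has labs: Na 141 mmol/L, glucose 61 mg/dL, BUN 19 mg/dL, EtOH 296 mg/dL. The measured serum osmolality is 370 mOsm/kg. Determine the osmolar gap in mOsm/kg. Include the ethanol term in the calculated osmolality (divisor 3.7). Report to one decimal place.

-2.2 mOsm/kg

Calculated osmolality = 2·Na + glucose/18 + BUN/2.8 + ethanol/3.7
= 2·141 + 61/18 + 19/2.8 + 296/3.7
= 282 + 3.39 + 6.79 + 80
= 372.18 mOsm/kg ≈ 372.2 mOsm/kg
Osmolar gap = measured − calculated = 370 − 372.2 = -2.2 mOsm/kg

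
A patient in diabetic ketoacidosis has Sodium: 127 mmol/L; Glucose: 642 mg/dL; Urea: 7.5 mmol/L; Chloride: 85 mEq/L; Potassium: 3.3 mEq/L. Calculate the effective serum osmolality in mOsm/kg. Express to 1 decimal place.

Effective osmolality excludes urea (freely permeant across cell membranes):
2·Na + glucose/18
= 2·127 + 642/18
= 254 + 35.67
= 289.67 mOsm/kg

289.7 mOsm/kg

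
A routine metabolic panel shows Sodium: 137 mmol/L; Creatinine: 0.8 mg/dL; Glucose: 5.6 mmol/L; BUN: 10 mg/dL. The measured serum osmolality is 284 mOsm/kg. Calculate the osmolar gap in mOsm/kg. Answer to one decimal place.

Calculated osmolality = 2·Na + glucose + BUN/2.8
= 2·137 + 5.6 + 10/2.8
= 274 + 5.60 + 3.57
= 283.17 mOsm/kg ≈ 283.2 mOsm/kg
Osmolar gap = measured − calculated = 284 − 283.2 = 0.8 mOsm/kg

0.8 mOsm/kg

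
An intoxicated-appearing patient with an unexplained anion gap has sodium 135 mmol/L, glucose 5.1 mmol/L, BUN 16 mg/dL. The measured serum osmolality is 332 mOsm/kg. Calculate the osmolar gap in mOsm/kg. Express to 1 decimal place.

Calculated osmolality = 2·Na + glucose + BUN/2.8
= 2·135 + 5.1 + 16/2.8
= 270 + 5.10 + 5.71
= 280.81 mOsm/kg ≈ 280.8 mOsm/kg
Osmolar gap = measured − calculated = 332 − 280.8 = 51.2 mOsm/kg

51.2 mOsm/kg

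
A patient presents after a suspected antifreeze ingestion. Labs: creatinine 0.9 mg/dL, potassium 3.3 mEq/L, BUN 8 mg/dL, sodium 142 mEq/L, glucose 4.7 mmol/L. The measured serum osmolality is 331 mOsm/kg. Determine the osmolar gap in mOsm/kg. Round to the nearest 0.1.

Calculated osmolality = 2·Na + glucose + BUN/2.8
= 2·142 + 4.7 + 8/2.8
= 284 + 4.70 + 2.86
= 291.56 mOsm/kg ≈ 291.6 mOsm/kg
Osmolar gap = measured − calculated = 331 − 291.6 = 39.4 mOsm/kg

39.4 mOsm/kg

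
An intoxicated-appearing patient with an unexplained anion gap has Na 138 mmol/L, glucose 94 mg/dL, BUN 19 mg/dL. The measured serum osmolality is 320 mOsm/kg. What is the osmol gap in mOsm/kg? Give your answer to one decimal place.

32.0 mOsm/kg

Calculated osmolality = 2·Na + glucose/18 + BUN/2.8
= 2·138 + 94/18 + 19/2.8
= 276 + 5.22 + 6.79
= 288.01 mOsm/kg ≈ 288.0 mOsm/kg
Osmolar gap = measured − calculated = 320 − 288.0 = 32.0 mOsm/kg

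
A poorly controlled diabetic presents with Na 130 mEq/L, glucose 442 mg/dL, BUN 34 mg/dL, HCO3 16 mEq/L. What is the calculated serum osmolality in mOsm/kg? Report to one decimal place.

Calculated osmolality = 2·Na + glucose/18 + BUN/2.8
= 2·130 + 442/18 + 34/2.8
= 260 + 24.56 + 12.14
= 296.7 mOsm/kg

296.7 mOsm/kg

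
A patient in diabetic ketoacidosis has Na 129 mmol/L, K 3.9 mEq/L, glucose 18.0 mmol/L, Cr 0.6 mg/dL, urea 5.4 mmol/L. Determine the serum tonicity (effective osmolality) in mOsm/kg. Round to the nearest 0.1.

Effective osmolality excludes urea (freely permeant across cell membranes):
2·Na + glucose
= 2·129 + 18
= 258 + 18
= 276 mOsm/kg

276.0 mOsm/kg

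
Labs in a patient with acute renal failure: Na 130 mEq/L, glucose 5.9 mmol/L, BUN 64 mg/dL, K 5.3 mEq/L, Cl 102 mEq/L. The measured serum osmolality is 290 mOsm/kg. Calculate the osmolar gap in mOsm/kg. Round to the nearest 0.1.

Calculated osmolality = 2·Na + glucose + BUN/2.8
= 2·130 + 5.9 + 64/2.8
= 260 + 5.90 + 22.86
= 288.76 mOsm/kg ≈ 288.8 mOsm/kg
Osmolar gap = measured − calculated = 290 − 288.8 = 1.2 mOsm/kg

1.2 mOsm/kg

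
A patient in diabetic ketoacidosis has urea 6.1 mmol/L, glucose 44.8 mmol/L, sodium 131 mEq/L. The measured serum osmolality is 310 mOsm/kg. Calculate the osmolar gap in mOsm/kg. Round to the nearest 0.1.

Calculated osmolality = 2·Na + glucose + urea
= 2·131 + 44.8 + 6.1
= 262 + 44.80 + 6.10
= 312.9 mOsm/kg ≈ 312.9 mOsm/kg
Osmolar gap = measured − calculated = 310 − 312.9 = -2.9 mOsm/kg

-2.9 mOsm/kg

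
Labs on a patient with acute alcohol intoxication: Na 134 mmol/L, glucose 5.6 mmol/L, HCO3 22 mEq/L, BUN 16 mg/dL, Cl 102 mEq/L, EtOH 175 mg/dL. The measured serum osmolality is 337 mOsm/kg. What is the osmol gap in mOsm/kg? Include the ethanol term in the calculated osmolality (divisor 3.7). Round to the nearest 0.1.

Calculated osmolality = 2·Na + glucose + BUN/2.8 + ethanol/3.7
= 2·134 + 5.6 + 16/2.8 + 175/3.7
= 268 + 5.60 + 5.71 + 47.30
= 326.61 mOsm/kg ≈ 326.6 mOsm/kg
Osmolar gap = measured − calculated = 337 − 326.6 = 10.4 mOsm/kg

10.4 mOsm/kg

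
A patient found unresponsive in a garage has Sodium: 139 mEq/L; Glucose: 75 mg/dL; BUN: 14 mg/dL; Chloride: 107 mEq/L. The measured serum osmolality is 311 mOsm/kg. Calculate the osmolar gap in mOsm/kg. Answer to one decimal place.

Calculated osmolality = 2·Na + glucose/18 + BUN/2.8
= 2·139 + 75/18 + 14/2.8
= 278 + 4.17 + 5
= 287.17 mOsm/kg ≈ 287.2 mOsm/kg
Osmolar gap = measured − calculated = 311 − 287.2 = 23.8 mOsm/kg

23.8 mOsm/kg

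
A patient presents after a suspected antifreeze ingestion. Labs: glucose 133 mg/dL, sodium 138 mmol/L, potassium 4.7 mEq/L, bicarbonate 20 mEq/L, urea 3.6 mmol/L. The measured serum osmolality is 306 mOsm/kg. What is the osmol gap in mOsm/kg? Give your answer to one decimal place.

Calculated osmolality = 2·Na + glucose/18 + urea
= 2·138 + 133/18 + 3.6
= 276 + 7.39 + 3.60
= 286.99 mOsm/kg ≈ 287.0 mOsm/kg
Osmolar gap = measured − calculated = 306 − 287.0 = 19.0 mOsm/kg

19.0 mOsm/kg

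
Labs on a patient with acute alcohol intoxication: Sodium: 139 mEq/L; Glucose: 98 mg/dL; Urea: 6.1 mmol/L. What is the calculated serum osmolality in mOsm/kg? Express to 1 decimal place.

289.5 mOsm/kg

Calculated osmolality = 2·Na + glucose/18 + urea
= 2·139 + 98/18 + 6.1
= 278 + 5.44 + 6.10
= 289.54 mOsm/kg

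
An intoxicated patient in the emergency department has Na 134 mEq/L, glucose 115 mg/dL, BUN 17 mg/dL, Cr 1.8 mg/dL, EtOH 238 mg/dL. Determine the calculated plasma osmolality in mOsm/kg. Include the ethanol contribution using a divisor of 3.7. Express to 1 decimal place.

344.8 mOsm/kg

Calculated osmolality = 2·Na + glucose/18 + BUN/2.8 + ethanol/3.7
= 2·134 + 115/18 + 17/2.8 + 238/3.7
= 268 + 6.39 + 6.07 + 64.32
= 344.78 mOsm/kg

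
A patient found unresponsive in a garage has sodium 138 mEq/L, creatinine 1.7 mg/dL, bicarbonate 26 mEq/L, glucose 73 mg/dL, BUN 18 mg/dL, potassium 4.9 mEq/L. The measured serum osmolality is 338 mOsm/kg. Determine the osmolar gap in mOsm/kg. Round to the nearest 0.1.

Calculated osmolality = 2·Na + glucose/18 + BUN/2.8
= 2·138 + 73/18 + 18/2.8
= 276 + 4.06 + 6.43
= 286.49 mOsm/kg ≈ 286.5 mOsm/kg
Osmolar gap = measured − calculated = 338 − 286.5 = 51.5 mOsm/kg

51.5 mOsm/kg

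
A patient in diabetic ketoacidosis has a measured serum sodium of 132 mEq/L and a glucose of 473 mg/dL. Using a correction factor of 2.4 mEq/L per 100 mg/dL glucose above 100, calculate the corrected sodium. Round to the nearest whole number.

141 mEq/L

Corrected Na = measured Na + 2.4 · (glucose − 100)/100
= 132 + 2.4 · (473 − 100)/100
= 132 + 9
= 141 mEq/L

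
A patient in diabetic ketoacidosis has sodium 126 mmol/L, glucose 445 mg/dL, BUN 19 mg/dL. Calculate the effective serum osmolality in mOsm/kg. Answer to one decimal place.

Effective osmolality excludes urea (freely permeant across cell membranes):
2·Na + glucose/18
= 2·126 + 445/18
= 252 + 24.72
= 276.72 mOsm/kg

276.7 mOsm/kg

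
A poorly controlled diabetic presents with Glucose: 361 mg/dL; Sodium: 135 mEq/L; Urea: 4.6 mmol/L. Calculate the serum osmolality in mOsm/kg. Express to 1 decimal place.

Calculated osmolality = 2·Na + glucose/18 + urea
= 2·135 + 361/18 + 4.6
= 270 + 20.06 + 4.60
= 294.66 mOsm/kg

294.7 mOsm/kg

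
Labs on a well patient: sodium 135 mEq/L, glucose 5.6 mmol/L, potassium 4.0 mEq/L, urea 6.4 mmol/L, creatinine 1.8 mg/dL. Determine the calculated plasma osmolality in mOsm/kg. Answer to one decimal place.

Calculated osmolality = 2·Na + glucose + urea
= 2·135 + 5.6 + 6.4
= 270 + 5.60 + 6.40
= 282 mOsm/kg

282.0 mOsm/kg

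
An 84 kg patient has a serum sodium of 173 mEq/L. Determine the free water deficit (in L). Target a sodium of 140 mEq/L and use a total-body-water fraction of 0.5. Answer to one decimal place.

TBW = 0.5 · 84 = 42 L
Free water deficit = TBW · (Na/140 − 1)
= 42 · (173/140 − 1)
= 42 · 0.2357
= 9.9 L

9.9 L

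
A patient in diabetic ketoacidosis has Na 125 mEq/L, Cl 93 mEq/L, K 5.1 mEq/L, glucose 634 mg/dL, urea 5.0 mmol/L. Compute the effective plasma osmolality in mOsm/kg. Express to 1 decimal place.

285.2 mOsm/kg

Effective osmolality excludes urea (freely permeant across cell membranes):
2·Na + glucose/18
= 2·125 + 634/18
= 250 + 35.22
= 285.22 mOsm/kg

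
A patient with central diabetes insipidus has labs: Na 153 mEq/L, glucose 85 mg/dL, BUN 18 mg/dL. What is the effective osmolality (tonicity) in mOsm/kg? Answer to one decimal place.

Effective osmolality excludes urea (freely permeant across cell membranes):
2·Na + glucose/18
= 2·153 + 85/18
= 306 + 4.72
= 310.72 mOsm/kg

310.7 mOsm/kg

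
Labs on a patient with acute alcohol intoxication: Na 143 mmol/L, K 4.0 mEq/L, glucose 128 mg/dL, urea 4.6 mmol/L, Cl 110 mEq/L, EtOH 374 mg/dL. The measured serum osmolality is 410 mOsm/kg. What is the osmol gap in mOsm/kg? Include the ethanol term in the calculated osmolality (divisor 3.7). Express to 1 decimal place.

Calculated osmolality = 2·Na + glucose/18 + urea + ethanol/3.7
= 2·143 + 128/18 + 4.6 + 374/3.7
= 286 + 7.11 + 4.60 + 101.08
= 398.79 mOsm/kg ≈ 398.8 mOsm/kg
Osmolar gap = measured − calculated = 410 − 398.8 = 11.2 mOsm/kg

11.2 mOsm/kg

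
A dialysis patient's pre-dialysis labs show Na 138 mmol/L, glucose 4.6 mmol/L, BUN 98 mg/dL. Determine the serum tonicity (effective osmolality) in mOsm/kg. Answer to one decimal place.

Effective osmolality excludes urea (freely permeant across cell membranes):
2·Na + glucose
= 2·138 + 4.6
= 276 + 4.6
= 280.6 mOsm/kg

280.6 mOsm/kg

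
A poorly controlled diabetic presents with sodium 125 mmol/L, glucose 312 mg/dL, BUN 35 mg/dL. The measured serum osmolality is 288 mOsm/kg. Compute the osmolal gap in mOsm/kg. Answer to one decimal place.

8.2 mOsm/kg

Calculated osmolality = 2·Na + glucose/18 + BUN/2.8
= 2·125 + 312/18 + 35/2.8
= 250 + 17.33 + 12.50
= 279.83 mOsm/kg ≈ 279.8 mOsm/kg
Osmolar gap = measured − calculated = 288 − 279.8 = 8.2 mOsm/kg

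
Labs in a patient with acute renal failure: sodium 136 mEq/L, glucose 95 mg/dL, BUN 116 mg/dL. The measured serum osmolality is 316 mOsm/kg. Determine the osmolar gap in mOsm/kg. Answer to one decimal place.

-2.7 mOsm/kg

Calculated osmolality = 2·Na + glucose/18 + BUN/2.8
= 2·136 + 95/18 + 116/2.8
= 272 + 5.28 + 41.43
= 318.71 mOsm/kg ≈ 318.7 mOsm/kg
Osmolar gap = measured − calculated = 316 − 318.7 = -2.7 mOsm/kg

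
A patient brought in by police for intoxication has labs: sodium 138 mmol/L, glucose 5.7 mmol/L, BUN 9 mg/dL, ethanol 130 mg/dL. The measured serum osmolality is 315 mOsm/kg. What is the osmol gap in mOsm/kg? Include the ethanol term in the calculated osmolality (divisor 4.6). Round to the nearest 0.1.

Calculated osmolality = 2·Na + glucose + BUN/2.8 + ethanol/4.6
= 2·138 + 5.7 + 9/2.8 + 130/4.6
= 276 + 5.70 + 3.21 + 28.26
= 313.17 mOsm/kg ≈ 313.2 mOsm/kg
Osmolar gap = measured − calculated = 315 − 313.2 = 1.8 mOsm/kg

1.8 mOsm/kg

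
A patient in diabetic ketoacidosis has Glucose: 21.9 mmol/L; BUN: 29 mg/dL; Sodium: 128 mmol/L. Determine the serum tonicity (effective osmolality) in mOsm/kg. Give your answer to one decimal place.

Effective osmolality excludes urea (freely permeant across cell membranes):
2·Na + glucose
= 2·128 + 21.9
= 256 + 21.9
= 277.9 mOsm/kg

277.9 mOsm/kg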